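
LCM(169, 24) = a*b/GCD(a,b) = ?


GCD(169, 24) = 1
LCM = 169*24/1 = 4056/1 = 4056

LCM = 4056


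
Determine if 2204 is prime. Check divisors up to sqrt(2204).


2204 / 2 = 1102 (exact division)
2204 is NOT prime.

No, 2204 is not prime


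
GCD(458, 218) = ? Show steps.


458 = 2 * 218 + 22
218 = 9 * 22 + 20
22 = 1 * 20 + 2
20 = 10 * 2 + 0
GCD = 2


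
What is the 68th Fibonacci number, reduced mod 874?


F(k) mod 874 for k=1..68:
1, 1, 2, 3, 5, 8, 13, 21, 34, 55, 89, 144, 233, 377, 610, 113, 723, 836, 685, 647, 458, 231, 689, 46, 735, 781, 642, 549, 317, 866, 309, 301, 610, 37, 647, 684, 457, 267, 724, 117, 841, 84, 51, 135, 186, 321, 507, 828, 461, 415, 2, 417, 419, 836, 381, 343, 724, 193, 43, 236, 279, 515, 794, 435, 355, 790, 271, 187
F(68) mod 874 = 187


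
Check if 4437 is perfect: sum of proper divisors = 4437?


Proper divisors of 4437: 1, 3, 9, 17, 29, 51, 87, 153, 261, 493, 1479
Sum = 1 + 3 + 9 + 17 + 29 + 51 + 87 + 153 + 261 + 493 + 1479 = 2583

No, 4437 is not perfect (2583 ≠ 4437)


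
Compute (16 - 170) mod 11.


16 - 170 = -154
-154 mod 11 = 0


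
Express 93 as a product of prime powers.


93 / 3 = 31
31 / 31 = 1
93 = 3 × 31


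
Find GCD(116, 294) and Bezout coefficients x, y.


Tabular extended Euclidean (each row: r = 116*s + 294*t):
r=116, s=1, t=0
r=294, s=0, t=1
q=0: r=116, s=1, t=0   [116*(1) + 294*(0) = 116]
q=2: r=62, s=-2, t=1   [116*(-2) + 294*(1) = 62]
q=1: r=54, s=3, t=-1   [116*(3) + 294*(-1) = 54]
q=1: r=8, s=-5, t=2   [116*(-5) + 294*(2) = 8]
q=6: r=6, s=33, t=-13   [116*(33) + 294*(-13) = 6]
q=1: r=2, s=-38, t=15   [116*(-38) + 294*(15) = 2]
q=3: r=0, s=147, t=-58   [116*(147) + 294*(-58) = 0]
GCD = 2; from the row with r=2: x=-38, y=15
Check: 116*(-38) + 294*(15) = -4408 + 4410 = 2

GCD = 2, x = -38, y = 15


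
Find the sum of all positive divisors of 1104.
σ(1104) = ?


Divisors of 1104: 1, 2, 3, 4, 6, 8, 12, 16, 23, 24, 46, 48, 69, 92, 138, 184, 276, 368, 552, 1104
Sum = 1 + 2 + 3 + 4 + 6 + 8 + 12 + 16 + 23 + 24 + 46 + 48 + 69 + 92 + 138 + 184 + 276 + 368 + 552 + 1104 = 2976

σ(1104) = 2976


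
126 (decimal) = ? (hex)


126 (base 10) = 126 (decimal)
126 (decimal) = 7E (base 16)


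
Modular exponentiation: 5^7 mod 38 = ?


5^1 mod 38 = 5
5^2 mod 38 = 25
5^3 mod 38 = 11
5^4 mod 38 = 17
5^5 mod 38 = 9
5^6 mod 38 = 7
5^7 mod 38 = 35


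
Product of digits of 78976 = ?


7 × 8 × 9 × 7 × 6 = 21168


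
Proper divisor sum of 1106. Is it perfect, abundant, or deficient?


Proper divisors: 1, 2, 7, 14, 79, 158, 553
Sum = 1 + 2 + 7 + 14 + 79 + 158 + 553 = 814
814 < 1106 → deficient

s(1106) = 814 (deficient)


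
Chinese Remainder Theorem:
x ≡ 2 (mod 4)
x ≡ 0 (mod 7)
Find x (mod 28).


M = 4*7 = 28
M1 = M/4 = 7, M2 = M/7 = 4
M1^(-1) mod 4 = 3, M2^(-1) mod 7 = 2
x = 2*7*3 + 0*4*2 = 42
42 mod 28 = 14
Check: 14 mod 4 = 2 ✓, 14 mod 7 = 0 ✓

x ≡ 14 (mod 28)


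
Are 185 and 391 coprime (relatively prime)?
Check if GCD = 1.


Euclidean algorithm:
391 = 2 * 185 + 21
185 = 8 * 21 + 17
21 = 1 * 17 + 4
17 = 4 * 4 + 1
4 = 4 * 1 + 0
GCD(185, 391) = 1

Yes, coprime (GCD = 1)


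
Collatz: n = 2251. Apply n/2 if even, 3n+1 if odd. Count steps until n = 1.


2251 → 6754 → 3377 → 10132 → 5066 → 2533 → 7600 → 3800 → 1900 → 950 → 475 → 1426 → 713 → 2140 → 1070 → 535 → 1606 → 803 → 2410 → 1205 → 3616 → 1808 → 904 → 452 → 226 → 113 → 340 → 170 → 85 → 256 → 128 → 64 → 32 → 16 → 8 → 4 → 2 → 1
Total steps = 37

37 steps


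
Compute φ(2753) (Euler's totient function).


2753 = 2753
Prime factors: 2753
φ(2753) = 2753 × (1-1/2753)
= 2753 × 2752/2753 = 2752

φ(2753) = 2752


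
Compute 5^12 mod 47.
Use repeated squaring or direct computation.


5^1 mod 47 = 5
5^2 mod 47 = 25
5^3 mod 47 = 31
5^4 mod 47 = 14
5^5 mod 47 = 23
5^6 mod 47 = 21
5^7 mod 47 = 11
5^8 mod 47 = 8
5^9 mod 47 = 40
5^10 mod 47 = 12
5^11 mod 47 = 13
5^12 mod 47 = 18


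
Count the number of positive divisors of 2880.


2880 = 2^6 × 3^2 × 5^1
d(2880) = (6+1) × (2+1) × (1+1) = 42

42 divisors


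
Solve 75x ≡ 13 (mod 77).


GCD(75, 77) = 1, unique solution
a^(-1) mod 77 = 38
x = 38 * 13 mod 77 = 32

x ≡ 32 (mod 77)


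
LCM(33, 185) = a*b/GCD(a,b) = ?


GCD(33, 185) = 1
LCM = 33*185/1 = 6105/1 = 6105

LCM = 6105


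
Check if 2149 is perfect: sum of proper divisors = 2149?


Proper divisors of 2149: 1, 7, 307
Sum = 1 + 7 + 307 = 315

No, 2149 is not perfect (315 ≠ 2149)


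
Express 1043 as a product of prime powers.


1043 / 7 = 149
149 / 149 = 1
1043 = 7 × 149


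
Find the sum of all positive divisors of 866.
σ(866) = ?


Divisors of 866: 1, 2, 433, 866
Sum = 1 + 2 + 433 + 866 = 1302

σ(866) = 1302


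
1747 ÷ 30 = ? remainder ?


1747 = 30 * 58 + 7
Check: 1740 + 7 = 1747

q = 58, r = 7


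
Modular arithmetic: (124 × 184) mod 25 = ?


124 × 184 = 22816
22816 mod 25 = 16


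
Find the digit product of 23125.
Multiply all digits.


2 × 3 × 1 × 2 × 5 = 60


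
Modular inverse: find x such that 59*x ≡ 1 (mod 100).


Use the extended Euclidean algorithm on (100, 59); each row r = 100*s + 59*t:
r=100, s=1, t=0
r=59, s=0, t=1
q=1: r=41, s=1, t=-1   [100*(1) + 59*(-1) = 41]
q=1: r=18, s=-1, t=2   [100*(-1) + 59*(2) = 18]
q=2: r=5, s=3, t=-5   [100*(3) + 59*(-5) = 5]
q=3: r=3, s=-10, t=17   [100*(-10) + 59*(17) = 3]
q=1: r=2, s=13, t=-22   [100*(13) + 59*(-22) = 2]
q=1: r=1, s=-23, t=39   [100*(-23) + 59*(39) = 1]
q=2: r=0, s=59, t=-100   [100*(59) + 59*(-100) = 0]
GCD = 1 with t = 39, so 59*(39) ≡ 1 (mod 100)
Inverse = 39 mod 100 = 39
Check: 59 * 39 = 2301 ≡ 1 (mod 100)

59^(-1) ≡ 39 (mod 100)


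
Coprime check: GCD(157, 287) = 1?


Euclidean algorithm:
287 = 1 * 157 + 130
157 = 1 * 130 + 27
130 = 4 * 27 + 22
27 = 1 * 22 + 5
22 = 4 * 5 + 2
5 = 2 * 2 + 1
2 = 2 * 1 + 0
GCD(157, 287) = 1

Yes, coprime (GCD = 1)


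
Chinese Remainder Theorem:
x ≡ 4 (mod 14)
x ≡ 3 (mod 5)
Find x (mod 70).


M = 14*5 = 70
M1 = M/14 = 5, M2 = M/5 = 14
M1^(-1) mod 14 = 3, M2^(-1) mod 5 = 4
x = 4*5*3 + 3*14*4 = 228
228 mod 70 = 18
Check: 18 mod 14 = 4 ✓, 18 mod 5 = 3 ✓

x ≡ 18 (mod 70)


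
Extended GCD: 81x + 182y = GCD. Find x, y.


Tabular extended Euclidean (each row: r = 81*s + 182*t):
r=81, s=1, t=0
r=182, s=0, t=1
q=0: r=81, s=1, t=0   [81*(1) + 182*(0) = 81]
q=2: r=20, s=-2, t=1   [81*(-2) + 182*(1) = 20]
q=4: r=1, s=9, t=-4   [81*(9) + 182*(-4) = 1]
q=20: r=0, s=-182, t=81   [81*(-182) + 182*(81) = 0]
GCD = 1; from the row with r=1: x=9, y=-4
Check: 81*(9) + 182*(-4) = 729 - 728 = 1

GCD = 1, x = 9, y = -4


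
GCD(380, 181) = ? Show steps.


380 = 2 * 181 + 18
181 = 10 * 18 + 1
18 = 18 * 1 + 0
GCD = 1


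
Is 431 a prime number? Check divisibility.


Check divisors up to sqrt(431) = 20.7605
No divisors found.
431 is prime.

Yes, 431 is prime


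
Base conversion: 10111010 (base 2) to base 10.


10111010 (base 2) = 186 (decimal)
186 (decimal) = 186 (base 10)


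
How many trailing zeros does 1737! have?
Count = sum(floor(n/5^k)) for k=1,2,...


floor(1737/5) = 347
floor(1737/25) = 69
floor(1737/125) = 13
floor(1737/625) = 2
Total = 431

431 trailing zeros


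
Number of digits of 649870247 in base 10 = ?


649870247 has 9 digits in base 10
floor(log10(649870247)) + 1 = floor(8.8128) + 1 = 9

9 digits (base 10)


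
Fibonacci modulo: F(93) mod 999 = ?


F(k) mod 999 for k=1..93:
1, 1, 2, 3, 5, 8, 13, 21, 34, 55, 89, 144, 233, 377, 610, 987, 598, 586, 185, 771, 956, 728, 685, 414, 100, 514, 614, 129, 743, 872, 616, 489, 106, 595, 701, 297, 998, 296, 295, 591, 886, 478, 365, 843, 209, 53, 262, 315, 577, 892, 470, 363, 833, 197, 31, 228, 259, 487, 746, 234, 980, 215, 196, 411, 607, 19, 626, 645, 272, 917, 190, 108, 298, 406, 704, 111, 815, 926, 742, 669, 412, 82, 494, 576, 71, 647, 718, 366, 85, 451, 536, 987, 524
F(93) mod 999 = 524


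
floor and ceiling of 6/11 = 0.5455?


6/11 = 0.5455
floor = 0
ceil = 1

floor = 0, ceil = 1


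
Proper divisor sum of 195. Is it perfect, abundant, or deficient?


Proper divisors: 1, 3, 5, 13, 15, 39, 65
Sum = 1 + 3 + 5 + 13 + 15 + 39 + 65 = 141
141 < 195 → deficient

s(195) = 141 (deficient)


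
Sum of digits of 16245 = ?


1 + 6 + 2 + 4 + 5 = 18


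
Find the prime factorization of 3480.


3480 / 2 = 1740
1740 / 2 = 870
870 / 2 = 435
435 / 3 = 145
145 / 5 = 29
29 / 29 = 1
3480 = 2^3 × 3 × 5 × 29


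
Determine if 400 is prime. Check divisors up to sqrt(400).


400 / 2 = 200 (exact division)
400 is NOT prime.

No, 400 is not prime


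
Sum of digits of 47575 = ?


4 + 7 + 5 + 7 + 5 = 28


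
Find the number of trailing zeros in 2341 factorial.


floor(2341/5) = 468
floor(2341/25) = 93
floor(2341/125) = 18
floor(2341/625) = 3
Total = 582

582 trailing zeros


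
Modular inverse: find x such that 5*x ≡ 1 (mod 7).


Use the extended Euclidean algorithm on (7, 5); each row r = 7*s + 5*t:
r=7, s=1, t=0
r=5, s=0, t=1
q=1: r=2, s=1, t=-1   [7*(1) + 5*(-1) = 2]
q=2: r=1, s=-2, t=3   [7*(-2) + 5*(3) = 1]
q=2: r=0, s=5, t=-7   [7*(5) + 5*(-7) = 0]
GCD = 1 with t = 3, so 5*(3) ≡ 1 (mod 7)
Inverse = 3 mod 7 = 3
Check: 5 * 3 = 15 ≡ 1 (mod 7)

5^(-1) ≡ 3 (mod 7)


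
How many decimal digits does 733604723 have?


733604723 has 9 digits in base 10
floor(log10(733604723)) + 1 = floor(8.8655) + 1 = 9

9 digits (base 10)


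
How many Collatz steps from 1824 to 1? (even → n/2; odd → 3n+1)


1824 → 912 → 456 → 228 → 114 → 57 → 172 → 86 → 43 → 130 → 65 → 196 → 98 → 49 → 148 → 74 → 37 → 112 → 56 → 28 → 14 → 7 → 22 → 11 → 34 → 17 → 52 → 26 → 13 → 40 → 20 → 10 → 5 → 16 → 8 → 4 → 2 → 1
Total steps = 37

37 steps


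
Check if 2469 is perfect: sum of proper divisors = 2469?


Proper divisors of 2469: 1, 3, 823
Sum = 1 + 3 + 823 = 827

No, 2469 is not perfect (827 ≠ 2469)


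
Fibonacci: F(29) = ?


Sequence: 1, 1, 2, 3, 5, 8, 13, 21, 34, 55, 89, 144, 233, 377, 610, 987, 1597, 2584, 4181, 6765, 10946, 17711, 28657, 46368, 75025, 121393, 196418, 317811, 514229
F(29) = 514229


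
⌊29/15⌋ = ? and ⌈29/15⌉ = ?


29/15 = 1.9333
floor = 1
ceil = 2

floor = 1, ceil = 2


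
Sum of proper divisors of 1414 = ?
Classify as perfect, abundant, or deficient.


Proper divisors: 1, 2, 7, 14, 101, 202, 707
Sum = 1 + 2 + 7 + 14 + 101 + 202 + 707 = 1034
1034 < 1414 → deficient

s(1414) = 1034 (deficient)


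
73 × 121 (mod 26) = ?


73 × 121 = 8833
8833 mod 26 = 19


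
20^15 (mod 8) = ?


20^1 mod 8 = 4
20^2 mod 8 = 0
20^3 mod 8 = 0
20^4 mod 8 = 0
20^5 mod 8 = 0
20^6 mod 8 = 0
20^7 mod 8 = 0
20^8 mod 8 = 0
20^9 mod 8 = 0
20^10 mod 8 = 0
20^11 mod 8 = 0
20^12 mod 8 = 0
20^13 mod 8 = 0
20^14 mod 8 = 0
20^15 mod 8 = 0


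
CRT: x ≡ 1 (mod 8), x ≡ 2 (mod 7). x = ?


M = 8*7 = 56
M1 = M/8 = 7, M2 = M/7 = 8
M1^(-1) mod 8 = 7, M2^(-1) mod 7 = 1
x = 1*7*7 + 2*8*1 = 65
65 mod 56 = 9
Check: 9 mod 8 = 1 ✓, 9 mod 7 = 2 ✓

x ≡ 9 (mod 56)


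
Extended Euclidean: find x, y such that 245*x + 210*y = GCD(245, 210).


Tabular extended Euclidean (each row: r = 245*s + 210*t):
r=245, s=1, t=0
r=210, s=0, t=1
q=1: r=35, s=1, t=-1   [245*(1) + 210*(-1) = 35]
q=6: r=0, s=-6, t=7   [245*(-6) + 210*(7) = 0]
GCD = 35; from the row with r=35: x=1, y=-1
Check: 245*(1) + 210*(-1) = 245 - 210 = 35

GCD = 35, x = 1, y = -1


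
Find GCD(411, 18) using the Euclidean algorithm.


411 = 22 * 18 + 15
18 = 1 * 15 + 3
15 = 5 * 3 + 0
GCD = 3


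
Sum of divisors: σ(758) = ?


Divisors of 758: 1, 2, 379, 758
Sum = 1 + 2 + 379 + 758 = 1140

σ(758) = 1140


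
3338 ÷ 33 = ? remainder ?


3338 = 33 * 101 + 5
Check: 3333 + 5 = 3338

q = 101, r = 5


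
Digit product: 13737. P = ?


1 × 3 × 7 × 3 × 7 = 441


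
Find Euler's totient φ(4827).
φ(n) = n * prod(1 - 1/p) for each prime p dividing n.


4827 = 3 × 1609
Prime factors: 3, 1609
φ(4827) = 4827 × (1-1/3) × (1-1/1609)
= 4827 × 2/3 × 1608/1609 = 3216

φ(4827) = 3216


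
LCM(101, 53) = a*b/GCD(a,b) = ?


GCD(101, 53) = 1
LCM = 101*53/1 = 5353/1 = 5353

LCM = 5353


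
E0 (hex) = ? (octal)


E0 (base 16) = 224 (decimal)
224 (decimal) = 340 (base 8)


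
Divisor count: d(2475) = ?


2475 = 3^2 × 5^2 × 11^1
d(2475) = (2+1) × (2+1) × (1+1) = 18

18 divisors


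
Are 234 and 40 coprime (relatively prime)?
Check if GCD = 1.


Euclidean algorithm:
234 = 5 * 40 + 34
40 = 1 * 34 + 6
34 = 5 * 6 + 4
6 = 1 * 4 + 2
4 = 2 * 2 + 0
GCD(234, 40) = 2

No, not coprime (GCD = 2)


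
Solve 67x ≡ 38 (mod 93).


GCD(67, 93) = 1, unique solution
a^(-1) mod 93 = 25
x = 25 * 38 mod 93 = 20

x ≡ 20 (mod 93)


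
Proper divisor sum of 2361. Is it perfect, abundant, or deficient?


Proper divisors: 1, 3, 787
Sum = 1 + 3 + 787 = 791
791 < 2361 → deficient

s(2361) = 791 (deficient)


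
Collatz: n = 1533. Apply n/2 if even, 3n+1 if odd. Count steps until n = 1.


1533 → 4600 → 2300 → 1150 → 575 → 1726 → 863 → 2590 → 1295 → 3886 → 1943 → 5830 → 2915 → 8746 → 4373 → 13120 → 6560 → 3280 → 1640 → 820 → 410 → 205 → 616 → 308 → 154 → 77 → 232 → 116 → 58 → 29 → 88 → 44 → 22 → 11 → 34 → 17 → 52 → 26 → 13 → 40 → 20 → 10 → 5 → 16 → 8 → 4 → 2 → 1
Total steps = 47

47 steps


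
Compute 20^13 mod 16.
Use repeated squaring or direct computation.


20^1 mod 16 = 4
20^2 mod 16 = 0
20^3 mod 16 = 0
20^4 mod 16 = 0
20^5 mod 16 = 0
20^6 mod 16 = 0
20^7 mod 16 = 0
20^8 mod 16 = 0
20^9 mod 16 = 0
20^10 mod 16 = 0
20^11 mod 16 = 0
20^12 mod 16 = 0
20^13 mod 16 = 0


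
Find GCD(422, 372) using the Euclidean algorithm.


422 = 1 * 372 + 50
372 = 7 * 50 + 22
50 = 2 * 22 + 6
22 = 3 * 6 + 4
6 = 1 * 4 + 2
4 = 2 * 2 + 0
GCD = 2


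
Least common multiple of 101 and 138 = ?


GCD(101, 138) = 1
LCM = 101*138/1 = 13938/1 = 13938

LCM = 13938


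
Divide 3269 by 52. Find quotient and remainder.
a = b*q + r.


3269 = 52 * 62 + 45
Check: 3224 + 45 = 3269

q = 62, r = 45


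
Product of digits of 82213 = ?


8 × 2 × 2 × 1 × 3 = 96


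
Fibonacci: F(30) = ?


Sequence: 1, 1, 2, 3, 5, 8, 13, 21, 34, 55, 89, 144, 233, 377, 610, 987, 1597, 2584, 4181, 6765, 10946, 17711, 28657, 46368, 75025, 121393, 196418, 317811, 514229, 832040
F(30) = 832040


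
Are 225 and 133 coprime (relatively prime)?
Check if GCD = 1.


Euclidean algorithm:
225 = 1 * 133 + 92
133 = 1 * 92 + 41
92 = 2 * 41 + 10
41 = 4 * 10 + 1
10 = 10 * 1 + 0
GCD(225, 133) = 1

Yes, coprime (GCD = 1)


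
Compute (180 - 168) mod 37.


180 - 168 = 12
12 mod 37 = 12


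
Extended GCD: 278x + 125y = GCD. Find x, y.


Tabular extended Euclidean (each row: r = 278*s + 125*t):
r=278, s=1, t=0
r=125, s=0, t=1
q=2: r=28, s=1, t=-2   [278*(1) + 125*(-2) = 28]
q=4: r=13, s=-4, t=9   [278*(-4) + 125*(9) = 13]
q=2: r=2, s=9, t=-20   [278*(9) + 125*(-20) = 2]
q=6: r=1, s=-58, t=129   [278*(-58) + 125*(129) = 1]
q=2: r=0, s=125, t=-278   [278*(125) + 125*(-278) = 0]
GCD = 1; from the row with r=1: x=-58, y=129
Check: 278*(-58) + 125*(129) = -16124 + 16125 = 1

GCD = 1, x = -58, y = 129


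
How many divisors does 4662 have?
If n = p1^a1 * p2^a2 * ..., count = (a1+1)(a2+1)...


4662 = 2^1 × 3^2 × 7^1 × 37^1
d(4662) = (1+1) × (2+1) × (1+1) × (1+1) = 24

24 divisors


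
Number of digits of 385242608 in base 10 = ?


385242608 has 9 digits in base 10
floor(log10(385242608)) + 1 = floor(8.5857) + 1 = 9

9 digits (base 10)


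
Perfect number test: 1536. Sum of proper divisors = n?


Proper divisors of 1536: 1, 2, 3, 4, 6, 8, 12, 16, 24, 32, 48, 64, 96, 128, 192, 256, 384, 512, 768
Sum = 1 + 2 + 3 + 4 + 6 + 8 + 12 + 16 + 24 + 32 + 48 + 64 + 96 + 128 + 192 + 256 + 384 + 512 + 768 = 2556

No, 1536 is not perfect (2556 ≠ 1536)


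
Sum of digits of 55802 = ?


5 + 5 + 8 + 0 + 2 = 20


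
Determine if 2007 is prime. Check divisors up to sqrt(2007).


2007 / 3 = 669 (exact division)
2007 is NOT prime.

No, 2007 is not prime


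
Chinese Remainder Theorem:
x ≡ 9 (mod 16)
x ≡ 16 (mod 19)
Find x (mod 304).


M = 16*19 = 304
M1 = M/16 = 19, M2 = M/19 = 16
M1^(-1) mod 16 = 11, M2^(-1) mod 19 = 6
x = 9*19*11 + 16*16*6 = 3417
3417 mod 304 = 73
Check: 73 mod 16 = 9 ✓, 73 mod 19 = 16 ✓

x ≡ 73 (mod 304)


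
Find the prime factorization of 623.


623 / 7 = 89
89 / 89 = 1
623 = 7 × 89


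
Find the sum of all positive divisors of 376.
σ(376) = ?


Divisors of 376: 1, 2, 4, 8, 47, 94, 188, 376
Sum = 1 + 2 + 4 + 8 + 47 + 94 + 188 + 376 = 720

σ(376) = 720


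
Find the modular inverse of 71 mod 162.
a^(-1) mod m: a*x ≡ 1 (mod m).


Use the extended Euclidean algorithm on (162, 71); each row r = 162*s + 71*t:
r=162, s=1, t=0
r=71, s=0, t=1
q=2: r=20, s=1, t=-2   [162*(1) + 71*(-2) = 20]
q=3: r=11, s=-3, t=7   [162*(-3) + 71*(7) = 11]
q=1: r=9, s=4, t=-9   [162*(4) + 71*(-9) = 9]
q=1: r=2, s=-7, t=16   [162*(-7) + 71*(16) = 2]
q=4: r=1, s=32, t=-73   [162*(32) + 71*(-73) = 1]
q=2: r=0, s=-71, t=162   [162*(-71) + 71*(162) = 0]
GCD = 1 with t = -73, so 71*(-73) ≡ 1 (mod 162)
Inverse = -73 mod 162 = 89
Check: 71 * 89 = 6319 ≡ 1 (mod 162)

71^(-1) ≡ 89 (mod 162)


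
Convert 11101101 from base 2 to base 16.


11101101 (base 2) = 237 (decimal)
237 (decimal) = ED (base 16)


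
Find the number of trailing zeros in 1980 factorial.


floor(1980/5) = 396
floor(1980/25) = 79
floor(1980/125) = 15
floor(1980/625) = 3
Total = 493

493 trailing zeros


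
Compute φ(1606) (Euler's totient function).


1606 = 2 × 11 × 73
Prime factors: 2, 11, 73
φ(1606) = 1606 × (1-1/2) × (1-1/11) × (1-1/73)
= 1606 × 1/2 × 10/11 × 72/73 = 720

φ(1606) = 720


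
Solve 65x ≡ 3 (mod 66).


GCD(65, 66) = 1, unique solution
a^(-1) mod 66 = 65
x = 65 * 3 mod 66 = 63

x ≡ 63 (mod 66)


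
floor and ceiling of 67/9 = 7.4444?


67/9 = 7.4444
floor = 7
ceil = 8

floor = 7, ceil = 8


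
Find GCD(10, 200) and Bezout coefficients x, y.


Tabular extended Euclidean (each row: r = 10*s + 200*t):
r=10, s=1, t=0
r=200, s=0, t=1
q=0: r=10, s=1, t=0   [10*(1) + 200*(0) = 10]
q=20: r=0, s=-20, t=1   [10*(-20) + 200*(1) = 0]
GCD = 10; from the row with r=10: x=1, y=0
Check: 10*(1) + 200*(0) = 10 + 0 = 10

GCD = 10, x = 1, y = 0


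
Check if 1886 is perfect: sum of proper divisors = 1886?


Proper divisors of 1886: 1, 2, 23, 41, 46, 82, 943
Sum = 1 + 2 + 23 + 41 + 46 + 82 + 943 = 1138

No, 1886 is not perfect (1138 ≠ 1886)


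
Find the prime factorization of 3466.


3466 / 2 = 1733
1733 / 1733 = 1
3466 = 2 × 1733


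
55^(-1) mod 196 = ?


Use the extended Euclidean algorithm on (196, 55); each row r = 196*s + 55*t:
r=196, s=1, t=0
r=55, s=0, t=1
q=3: r=31, s=1, t=-3   [196*(1) + 55*(-3) = 31]
q=1: r=24, s=-1, t=4   [196*(-1) + 55*(4) = 24]
q=1: r=7, s=2, t=-7   [196*(2) + 55*(-7) = 7]
q=3: r=3, s=-7, t=25   [196*(-7) + 55*(25) = 3]
q=2: r=1, s=16, t=-57   [196*(16) + 55*(-57) = 1]
q=3: r=0, s=-55, t=196   [196*(-55) + 55*(196) = 0]
GCD = 1 with t = -57, so 55*(-57) ≡ 1 (mod 196)
Inverse = -57 mod 196 = 139
Check: 55 * 139 = 7645 ≡ 1 (mod 196)

55^(-1) ≡ 139 (mod 196)


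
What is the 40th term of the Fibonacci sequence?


Sequence: 1, 1, 2, 3, 5, 8, 13, 21, 34, 55, 89, 144, 233, 377, 610, 987, 1597, 2584, 4181, 6765, 10946, 17711, 28657, 46368, 75025, 121393, 196418, 317811, 514229, 832040, 1346269, 2178309, 3524578, 5702887, 9227465, 14930352, 24157817, 39088169, 63245986, 102334155
F(40) = 102334155


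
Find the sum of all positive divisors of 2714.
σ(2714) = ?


Divisors of 2714: 1, 2, 23, 46, 59, 118, 1357, 2714
Sum = 1 + 2 + 23 + 46 + 59 + 118 + 1357 + 2714 = 4320

σ(2714) = 4320


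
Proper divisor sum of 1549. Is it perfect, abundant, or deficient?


Proper divisors: 1
Sum = 1 = 1
1 < 1549 → deficient

s(1549) = 1 (deficient)


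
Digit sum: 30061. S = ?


3 + 0 + 0 + 6 + 1 = 10


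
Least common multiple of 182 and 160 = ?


GCD(182, 160) = 2
LCM = 182*160/2 = 29120/2 = 14560

LCM = 14560


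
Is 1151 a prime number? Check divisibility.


Check divisors up to sqrt(1151) = 33.9264
No divisors found.
1151 is prime.

Yes, 1151 is prime


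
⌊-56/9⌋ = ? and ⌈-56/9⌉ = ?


-56/9 = -6.2222
floor = -7
ceil = -6

floor = -7, ceil = -6


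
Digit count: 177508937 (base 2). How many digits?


177508937 in base 2 = 1010100101001001001001001001
Number of digits = 28

28 digits (base 2)


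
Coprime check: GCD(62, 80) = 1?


Euclidean algorithm:
80 = 1 * 62 + 18
62 = 3 * 18 + 8
18 = 2 * 8 + 2
8 = 4 * 2 + 0
GCD(62, 80) = 2

No, not coprime (GCD = 2)


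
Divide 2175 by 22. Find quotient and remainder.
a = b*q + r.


2175 = 22 * 98 + 19
Check: 2156 + 19 = 2175

q = 98, r = 19


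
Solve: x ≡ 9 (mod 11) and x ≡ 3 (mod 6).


M = 11*6 = 66
M1 = M/11 = 6, M2 = M/6 = 11
M1^(-1) mod 11 = 2, M2^(-1) mod 6 = 5
x = 9*6*2 + 3*11*5 = 273
273 mod 66 = 9
Check: 9 mod 11 = 9 ✓, 9 mod 6 = 3 ✓

x ≡ 9 (mod 66)


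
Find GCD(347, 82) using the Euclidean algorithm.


347 = 4 * 82 + 19
82 = 4 * 19 + 6
19 = 3 * 6 + 1
6 = 6 * 1 + 0
GCD = 1


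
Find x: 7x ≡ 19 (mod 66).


GCD(7, 66) = 1, unique solution
a^(-1) mod 66 = 19
x = 19 * 19 mod 66 = 31

x ≡ 31 (mod 66)


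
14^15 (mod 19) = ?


14^1 mod 19 = 14
14^2 mod 19 = 6
14^3 mod 19 = 8
14^4 mod 19 = 17
14^5 mod 19 = 10
14^6 mod 19 = 7
14^7 mod 19 = 3
14^8 mod 19 = 4
14^9 mod 19 = 18
14^10 mod 19 = 5
14^11 mod 19 = 13
14^12 mod 19 = 11
14^13 mod 19 = 2
14^14 mod 19 = 9
14^15 mod 19 = 12


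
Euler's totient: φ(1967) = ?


1967 = 7 × 281
Prime factors: 7, 281
φ(1967) = 1967 × (1-1/7) × (1-1/281)
= 1967 × 6/7 × 280/281 = 1680

φ(1967) = 1680


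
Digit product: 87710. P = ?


8 × 7 × 7 × 1 × 0 = 0


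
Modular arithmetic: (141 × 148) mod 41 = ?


141 × 148 = 20868
20868 mod 41 = 40


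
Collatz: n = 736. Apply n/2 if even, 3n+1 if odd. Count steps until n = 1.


736 → 368 → 184 → 92 → 46 → 23 → 70 → 35 → 106 → 53 → 160 → 80 → 40 → 20 → 10 → 5 → 16 → 8 → 4 → 2 → 1
Total steps = 20

20 steps


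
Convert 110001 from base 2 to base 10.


110001 (base 2) = 49 (decimal)
49 (decimal) = 49 (base 10)


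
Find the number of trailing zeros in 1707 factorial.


floor(1707/5) = 341
floor(1707/25) = 68
floor(1707/125) = 13
floor(1707/625) = 2
Total = 424

424 trailing zeros


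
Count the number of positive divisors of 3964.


3964 = 2^2 × 991^1
d(3964) = (2+1) × (1+1) = 6

6 divisors


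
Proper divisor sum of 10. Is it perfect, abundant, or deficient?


Proper divisors: 1, 2, 5
Sum = 1 + 2 + 5 = 8
8 < 10 → deficient

s(10) = 8 (deficient)


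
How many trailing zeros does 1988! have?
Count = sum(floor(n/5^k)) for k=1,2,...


floor(1988/5) = 397
floor(1988/25) = 79
floor(1988/125) = 15
floor(1988/625) = 3
Total = 494

494 trailing zeros


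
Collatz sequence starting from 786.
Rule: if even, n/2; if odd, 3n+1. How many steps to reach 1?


786 → 393 → 1180 → 590 → 295 → 886 → 443 → 1330 → 665 → 1996 → 998 → 499 → 1498 → 749 → 2248 → 1124 → 562 → 281 → 844 → 422 → 211 → 634 → 317 → 952 → 476 → 238 → 119 → 358 → 179 → 538 → 269 → 808 → 404 → 202 → 101 → 304 → 152 → 76 → 38 → 19 → 58 → 29 → 88 → 44 → 22 → 11 → 34 → 17 → 52 → 26 → 13 → 40 → 20 → 10 → 5 → 16 → 8 → 4 → 2 → 1
Total steps = 59

59 steps


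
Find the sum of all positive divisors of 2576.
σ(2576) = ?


Divisors of 2576: 1, 2, 4, 7, 8, 14, 16, 23, 28, 46, 56, 92, 112, 161, 184, 322, 368, 644, 1288, 2576
Sum = 1 + 2 + 4 + 7 + 8 + 14 + 16 + 23 + 28 + 46 + 56 + 92 + 112 + 161 + 184 + 322 + 368 + 644 + 1288 + 2576 = 5952

σ(2576) = 5952


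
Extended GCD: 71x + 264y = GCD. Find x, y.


Tabular extended Euclidean (each row: r = 71*s + 264*t):
r=71, s=1, t=0
r=264, s=0, t=1
q=0: r=71, s=1, t=0   [71*(1) + 264*(0) = 71]
q=3: r=51, s=-3, t=1   [71*(-3) + 264*(1) = 51]
q=1: r=20, s=4, t=-1   [71*(4) + 264*(-1) = 20]
q=2: r=11, s=-11, t=3   [71*(-11) + 264*(3) = 11]
q=1: r=9, s=15, t=-4   [71*(15) + 264*(-4) = 9]
q=1: r=2, s=-26, t=7   [71*(-26) + 264*(7) = 2]
q=4: r=1, s=119, t=-32   [71*(119) + 264*(-32) = 1]
q=2: r=0, s=-264, t=71   [71*(-264) + 264*(71) = 0]
GCD = 1; from the row with r=1: x=119, y=-32
Check: 71*(119) + 264*(-32) = 8449 - 8448 = 1

GCD = 1, x = 119, y = -32


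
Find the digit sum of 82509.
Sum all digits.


8 + 2 + 5 + 0 + 9 = 24


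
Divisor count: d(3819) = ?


3819 = 3^1 × 19^1 × 67^1
d(3819) = (1+1) × (1+1) × (1+1) = 8

8 divisors


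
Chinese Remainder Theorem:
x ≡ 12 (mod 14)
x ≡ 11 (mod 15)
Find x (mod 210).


M = 14*15 = 210
M1 = M/14 = 15, M2 = M/15 = 14
M1^(-1) mod 14 = 1, M2^(-1) mod 15 = 14
x = 12*15*1 + 11*14*14 = 2336
2336 mod 210 = 26
Check: 26 mod 14 = 12 ✓, 26 mod 15 = 11 ✓

x ≡ 26 (mod 210)


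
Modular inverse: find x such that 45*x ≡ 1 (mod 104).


Use the extended Euclidean algorithm on (104, 45); each row r = 104*s + 45*t:
r=104, s=1, t=0
r=45, s=0, t=1
q=2: r=14, s=1, t=-2   [104*(1) + 45*(-2) = 14]
q=3: r=3, s=-3, t=7   [104*(-3) + 45*(7) = 3]
q=4: r=2, s=13, t=-30   [104*(13) + 45*(-30) = 2]
q=1: r=1, s=-16, t=37   [104*(-16) + 45*(37) = 1]
q=2: r=0, s=45, t=-104   [104*(45) + 45*(-104) = 0]
GCD = 1 with t = 37, so 45*(37) ≡ 1 (mod 104)
Inverse = 37 mod 104 = 37
Check: 45 * 37 = 1665 ≡ 1 (mod 104)

45^(-1) ≡ 37 (mod 104)


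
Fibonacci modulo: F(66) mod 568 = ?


F(k) mod 568 for k=1..66:
1, 1, 2, 3, 5, 8, 13, 21, 34, 55, 89, 144, 233, 377, 42, 419, 461, 312, 205, 517, 154, 103, 257, 360, 49, 409, 458, 299, 189, 488, 109, 29, 138, 167, 305, 472, 209, 113, 322, 435, 189, 56, 245, 301, 546, 279, 257, 536, 225, 193, 418, 43, 461, 504, 397, 333, 162, 495, 89, 16, 105, 121, 226, 347, 5, 352
F(66) mod 568 = 352


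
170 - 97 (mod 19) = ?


170 - 97 = 73
73 mod 19 = 16


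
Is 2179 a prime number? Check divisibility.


Check divisors up to sqrt(2179) = 46.6798
No divisors found.
2179 is prime.

Yes, 2179 is prime


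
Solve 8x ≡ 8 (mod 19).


GCD(8, 19) = 1, unique solution
a^(-1) mod 19 = 12
x = 12 * 8 mod 19 = 1

x ≡ 1 (mod 19)


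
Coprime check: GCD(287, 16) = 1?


Euclidean algorithm:
287 = 17 * 16 + 15
16 = 1 * 15 + 1
15 = 15 * 1 + 0
GCD(287, 16) = 1

Yes, coprime (GCD = 1)


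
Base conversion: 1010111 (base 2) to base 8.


1010111 (base 2) = 87 (decimal)
87 (decimal) = 127 (base 8)


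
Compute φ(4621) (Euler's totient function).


4621 = 4621
Prime factors: 4621
φ(4621) = 4621 × (1-1/4621)
= 4621 × 4620/4621 = 4620

φ(4621) = 4620


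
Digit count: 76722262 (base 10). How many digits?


76722262 has 8 digits in base 10
floor(log10(76722262)) + 1 = floor(7.8849) + 1 = 8

8 digits (base 10)


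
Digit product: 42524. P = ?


4 × 2 × 5 × 2 × 4 = 320


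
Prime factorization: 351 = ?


351 / 3 = 117
117 / 3 = 39
39 / 3 = 13
13 / 13 = 1
351 = 3^3 × 13


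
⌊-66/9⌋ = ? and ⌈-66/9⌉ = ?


-66/9 = -7.3333
floor = -8
ceil = -7

floor = -8, ceil = -7


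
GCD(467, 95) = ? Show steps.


467 = 4 * 95 + 87
95 = 1 * 87 + 8
87 = 10 * 8 + 7
8 = 1 * 7 + 1
7 = 7 * 1 + 0
GCD = 1


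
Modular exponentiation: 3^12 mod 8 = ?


3^1 mod 8 = 3
3^2 mod 8 = 1
3^3 mod 8 = 3
3^4 mod 8 = 1
3^5 mod 8 = 3
3^6 mod 8 = 1
3^7 mod 8 = 3
3^8 mod 8 = 1
3^9 mod 8 = 3
3^10 mod 8 = 1
3^11 mod 8 = 3
3^12 mod 8 = 1


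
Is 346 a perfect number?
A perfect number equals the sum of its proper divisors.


Proper divisors of 346: 1, 2, 173
Sum = 1 + 2 + 173 = 176

No, 346 is not perfect (176 ≠ 346)


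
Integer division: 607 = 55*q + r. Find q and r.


607 = 55 * 11 + 2
Check: 605 + 2 = 607

q = 11, r = 2


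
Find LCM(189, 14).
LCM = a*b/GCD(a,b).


GCD(189, 14) = 7
LCM = 189*14/7 = 2646/7 = 378

LCM = 378


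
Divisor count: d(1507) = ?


1507 = 11^1 × 137^1
d(1507) = (1+1) × (1+1) = 4

4 divisors


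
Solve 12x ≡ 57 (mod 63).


GCD(12, 63) = 3 divides 57
Divide: 4x ≡ 19 (mod 21)
x ≡ 10 (mod 21)


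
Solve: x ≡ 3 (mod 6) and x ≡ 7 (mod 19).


M = 6*19 = 114
M1 = M/6 = 19, M2 = M/19 = 6
M1^(-1) mod 6 = 1, M2^(-1) mod 19 = 16
x = 3*19*1 + 7*6*16 = 729
729 mod 114 = 45
Check: 45 mod 6 = 3 ✓, 45 mod 19 = 7 ✓

x ≡ 45 (mod 114)


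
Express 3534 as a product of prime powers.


3534 / 2 = 1767
1767 / 3 = 589
589 / 19 = 31
31 / 31 = 1
3534 = 2 × 3 × 19 × 31


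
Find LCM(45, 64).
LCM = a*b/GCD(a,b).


GCD(45, 64) = 1
LCM = 45*64/1 = 2880/1 = 2880

LCM = 2880


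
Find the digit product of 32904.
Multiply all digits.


3 × 2 × 9 × 0 × 4 = 0


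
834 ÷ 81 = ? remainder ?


834 = 81 * 10 + 24
Check: 810 + 24 = 834

q = 10, r = 24


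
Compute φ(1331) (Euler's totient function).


1331 = 11^3
Prime factors: 11
φ(1331) = 1331 × (1-1/11)
= 1331 × 10/11 = 1210

φ(1331) = 1210


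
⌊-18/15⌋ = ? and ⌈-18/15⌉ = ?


-18/15 = -1.2000
floor = -2
ceil = -1

floor = -2, ceil = -1


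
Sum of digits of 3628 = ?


3 + 6 + 2 + 8 = 19


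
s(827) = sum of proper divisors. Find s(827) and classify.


Proper divisors: 1
Sum = 1 = 1
1 < 827 → deficient

s(827) = 1 (deficient)


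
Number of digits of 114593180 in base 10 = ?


114593180 has 9 digits in base 10
floor(log10(114593180)) + 1 = floor(8.0592) + 1 = 9

9 digits (base 10)


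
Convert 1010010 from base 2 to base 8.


1010010 (base 2) = 82 (decimal)
82 (decimal) = 122 (base 8)


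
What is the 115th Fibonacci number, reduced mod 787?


F(k) mod 787 for k=1..115:
1, 1, 2, 3, 5, 8, 13, 21, 34, 55, 89, 144, 233, 377, 610, 200, 23, 223, 246, 469, 715, 397, 325, 722, 260, 195, 455, 650, 318, 181, 499, 680, 392, 285, 677, 175, 65, 240, 305, 545, 63, 608, 671, 492, 376, 81, 457, 538, 208, 746, 167, 126, 293, 419, 712, 344, 269, 613, 95, 708, 16, 724, 740, 677, 630, 520, 363, 96, 459, 555, 227, 782, 222, 217, 439, 656, 308, 177, 485, 662, 360, 235, 595, 43, 638, 681, 532, 426, 171, 597, 768, 578, 559, 350, 122, 472, 594, 279, 86, 365, 451, 29, 480, 509, 202, 711, 126, 50, 176, 226, 402, 628, 243, 84, 327
F(115) mod 787 = 327


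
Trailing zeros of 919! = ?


floor(919/5) = 183
floor(919/25) = 36
floor(919/125) = 7
floor(919/625) = 1
Total = 227

227 trailing zeros


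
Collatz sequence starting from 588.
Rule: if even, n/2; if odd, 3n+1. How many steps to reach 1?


588 → 294 → 147 → 442 → 221 → 664 → 332 → 166 → 83 → 250 → 125 → 376 → 188 → 94 → 47 → 142 → 71 → 214 → 107 → 322 → 161 → 484 → 242 → 121 → 364 → 182 → 91 → 274 → 137 → 412 → 206 → 103 → 310 → 155 → 466 → 233 → 700 → 350 → 175 → 526 → 263 → 790 → 395 → 1186 → 593 → 1780 → 890 → 445 → 1336 → 668 → 334 → 167 → 502 → 251 → 754 → 377 → 1132 → 566 → 283 → 850 → 425 → 1276 → 638 → 319 → 958 → 479 → 1438 → 719 → 2158 → 1079 → 3238 → 1619 → 4858 → 2429 → 7288 → 3644 → 1822 → 911 → 2734 → 1367 → 4102 → 2051 → 6154 → 3077 → 9232 → 4616 → 2308 → 1154 → 577 → 1732 → 866 → 433 → 1300 → 650 → 325 → 976 → 488 → 244 → 122 → 61 → 184 → 92 → 46 → 23 → 70 → 35 → 106 → 53 → 160 → 80 → 40 → 20 → 10 → 5 → 16 → 8 → 4 → 2 → 1
Total steps = 118

118 steps


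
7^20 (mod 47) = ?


7^1 mod 47 = 7
7^2 mod 47 = 2
7^3 mod 47 = 14
7^4 mod 47 = 4
7^5 mod 47 = 28
7^6 mod 47 = 8
7^7 mod 47 = 9
7^8 mod 47 = 16
7^9 mod 47 = 18
7^10 mod 47 = 32
7^11 mod 47 = 36
7^12 mod 47 = 17
7^13 mod 47 = 25
7^14 mod 47 = 34
7^15 mod 47 = 3
7^16 mod 47 = 21
7^17 mod 47 = 6
7^18 mod 47 = 42
7^19 mod 47 = 12
7^20 mod 47 = 37


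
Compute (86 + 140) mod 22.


86 + 140 = 226
226 mod 22 = 6


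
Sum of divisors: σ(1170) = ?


Divisors of 1170: 1, 2, 3, 5, 6, 9, 10, 13, 15, 18, 26, 30, 39, 45, 65, 78, 90, 117, 130, 195, 234, 390, 585, 1170
Sum = 1 + 2 + 3 + 5 + 6 + 9 + 10 + 13 + 15 + 18 + 26 + 30 + 39 + 45 + 65 + 78 + 90 + 117 + 130 + 195 + 234 + 390 + 585 + 1170 = 3276

σ(1170) = 3276


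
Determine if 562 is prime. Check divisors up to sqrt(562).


562 / 2 = 281 (exact division)
562 is NOT prime.

No, 562 is not prime


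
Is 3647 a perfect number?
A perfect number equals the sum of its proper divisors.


Proper divisors of 3647: 1, 7, 521
Sum = 1 + 7 + 521 = 529

No, 3647 is not perfect (529 ≠ 3647)


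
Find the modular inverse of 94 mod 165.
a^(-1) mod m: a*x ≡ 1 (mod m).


Use the extended Euclidean algorithm on (165, 94); each row r = 165*s + 94*t:
r=165, s=1, t=0
r=94, s=0, t=1
q=1: r=71, s=1, t=-1   [165*(1) + 94*(-1) = 71]
q=1: r=23, s=-1, t=2   [165*(-1) + 94*(2) = 23]
q=3: r=2, s=4, t=-7   [165*(4) + 94*(-7) = 2]
q=11: r=1, s=-45, t=79   [165*(-45) + 94*(79) = 1]
q=2: r=0, s=94, t=-165   [165*(94) + 94*(-165) = 0]
GCD = 1 with t = 79, so 94*(79) ≡ 1 (mod 165)
Inverse = 79 mod 165 = 79
Check: 94 * 79 = 7426 ≡ 1 (mod 165)

94^(-1) ≡ 79 (mod 165)


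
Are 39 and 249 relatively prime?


Euclidean algorithm:
249 = 6 * 39 + 15
39 = 2 * 15 + 9
15 = 1 * 9 + 6
9 = 1 * 6 + 3
6 = 2 * 3 + 0
GCD(39, 249) = 3

No, not coprime (GCD = 3)


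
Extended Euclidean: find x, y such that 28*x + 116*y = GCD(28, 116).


Tabular extended Euclidean (each row: r = 28*s + 116*t):
r=28, s=1, t=0
r=116, s=0, t=1
q=0: r=28, s=1, t=0   [28*(1) + 116*(0) = 28]
q=4: r=4, s=-4, t=1   [28*(-4) + 116*(1) = 4]
q=7: r=0, s=29, t=-7   [28*(29) + 116*(-7) = 0]
GCD = 4; from the row with r=4: x=-4, y=1
Check: 28*(-4) + 116*(1) = -112 + 116 = 4

GCD = 4, x = -4, y = 1


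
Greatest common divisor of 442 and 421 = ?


442 = 1 * 421 + 21
421 = 20 * 21 + 1
21 = 21 * 1 + 0
GCD = 1


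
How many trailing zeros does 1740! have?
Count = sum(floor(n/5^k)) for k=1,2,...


floor(1740/5) = 348
floor(1740/25) = 69
floor(1740/125) = 13
floor(1740/625) = 2
Total = 432

432 trailing zeros


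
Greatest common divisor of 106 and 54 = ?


106 = 1 * 54 + 52
54 = 1 * 52 + 2
52 = 26 * 2 + 0
GCD = 2


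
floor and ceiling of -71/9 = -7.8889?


-71/9 = -7.8889
floor = -8
ceil = -7

floor = -8, ceil = -7


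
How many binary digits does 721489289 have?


721489289 in base 2 = 101011000000010000110110001001
Number of digits = 30

30 digits (base 2)


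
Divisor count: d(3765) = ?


3765 = 3^1 × 5^1 × 251^1
d(3765) = (1+1) × (1+1) × (1+1) = 8

8 divisors


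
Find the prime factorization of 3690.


3690 / 2 = 1845
1845 / 3 = 615
615 / 3 = 205
205 / 5 = 41
41 / 41 = 1
3690 = 2 × 3^2 × 5 × 41


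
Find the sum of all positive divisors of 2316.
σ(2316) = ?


Divisors of 2316: 1, 2, 3, 4, 6, 12, 193, 386, 579, 772, 1158, 2316
Sum = 1 + 2 + 3 + 4 + 6 + 12 + 193 + 386 + 579 + 772 + 1158 + 2316 = 5432

σ(2316) = 5432


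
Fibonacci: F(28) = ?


Sequence: 1, 1, 2, 3, 5, 8, 13, 21, 34, 55, 89, 144, 233, 377, 610, 987, 1597, 2584, 4181, 6765, 10946, 17711, 28657, 46368, 75025, 121393, 196418, 317811
F(28) = 317811


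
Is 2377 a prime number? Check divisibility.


Check divisors up to sqrt(2377) = 48.7545
No divisors found.
2377 is prime.

Yes, 2377 is prime


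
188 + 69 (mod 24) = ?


188 + 69 = 257
257 mod 24 = 17


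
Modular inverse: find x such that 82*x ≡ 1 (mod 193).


Use the extended Euclidean algorithm on (193, 82); each row r = 193*s + 82*t:
r=193, s=1, t=0
r=82, s=0, t=1
q=2: r=29, s=1, t=-2   [193*(1) + 82*(-2) = 29]
q=2: r=24, s=-2, t=5   [193*(-2) + 82*(5) = 24]
q=1: r=5, s=3, t=-7   [193*(3) + 82*(-7) = 5]
q=4: r=4, s=-14, t=33   [193*(-14) + 82*(33) = 4]
q=1: r=1, s=17, t=-40   [193*(17) + 82*(-40) = 1]
q=4: r=0, s=-82, t=193   [193*(-82) + 82*(193) = 0]
GCD = 1 with t = -40, so 82*(-40) ≡ 1 (mod 193)
Inverse = -40 mod 193 = 153
Check: 82 * 153 = 12546 ≡ 1 (mod 193)

82^(-1) ≡ 153 (mod 193)


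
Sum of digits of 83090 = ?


8 + 3 + 0 + 9 + 0 = 20


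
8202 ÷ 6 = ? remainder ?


8202 = 6 * 1367 + 0
Check: 8202 + 0 = 8202

q = 1367, r = 0


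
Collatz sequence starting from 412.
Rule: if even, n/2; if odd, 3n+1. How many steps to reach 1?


412 → 206 → 103 → 310 → 155 → 466 → 233 → 700 → 350 → 175 → 526 → 263 → 790 → 395 → 1186 → 593 → 1780 → 890 → 445 → 1336 → 668 → 334 → 167 → 502 → 251 → 754 → 377 → 1132 → 566 → 283 → 850 → 425 → 1276 → 638 → 319 → 958 → 479 → 1438 → 719 → 2158 → 1079 → 3238 → 1619 → 4858 → 2429 → 7288 → 3644 → 1822 → 911 → 2734 → 1367 → 4102 → 2051 → 6154 → 3077 → 9232 → 4616 → 2308 → 1154 → 577 → 1732 → 866 → 433 → 1300 → 650 → 325 → 976 → 488 → 244 → 122 → 61 → 184 → 92 → 46 → 23 → 70 → 35 → 106 → 53 → 160 → 80 → 40 → 20 → 10 → 5 → 16 → 8 → 4 → 2 → 1
Total steps = 89

89 steps


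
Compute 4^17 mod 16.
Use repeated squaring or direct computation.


4^1 mod 16 = 4
4^2 mod 16 = 0
4^3 mod 16 = 0
4^4 mod 16 = 0
4^5 mod 16 = 0
4^6 mod 16 = 0
4^7 mod 16 = 0
4^8 mod 16 = 0
4^9 mod 16 = 0
4^10 mod 16 = 0
4^11 mod 16 = 0
4^12 mod 16 = 0
4^13 mod 16 = 0
4^14 mod 16 = 0
4^15 mod 16 = 0
4^16 mod 16 = 0
4^17 mod 16 = 0


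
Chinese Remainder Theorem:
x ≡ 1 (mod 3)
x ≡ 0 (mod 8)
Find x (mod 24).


M = 3*8 = 24
M1 = M/3 = 8, M2 = M/8 = 3
M1^(-1) mod 3 = 2, M2^(-1) mod 8 = 3
x = 1*8*2 + 0*3*3 = 16
16 mod 24 = 16
Check: 16 mod 3 = 1 ✓, 16 mod 8 = 0 ✓

x ≡ 16 (mod 24)


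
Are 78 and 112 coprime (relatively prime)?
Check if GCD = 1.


Euclidean algorithm:
112 = 1 * 78 + 34
78 = 2 * 34 + 10
34 = 3 * 10 + 4
10 = 2 * 4 + 2
4 = 2 * 2 + 0
GCD(78, 112) = 2

No, not coprime (GCD = 2)


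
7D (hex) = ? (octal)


7D (base 16) = 125 (decimal)
125 (decimal) = 175 (base 8)


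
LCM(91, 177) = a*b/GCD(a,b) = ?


GCD(91, 177) = 1
LCM = 91*177/1 = 16107/1 = 16107

LCM = 16107


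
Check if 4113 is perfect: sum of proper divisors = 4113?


Proper divisors of 4113: 1, 3, 9, 457, 1371
Sum = 1 + 3 + 9 + 457 + 1371 = 1841

No, 4113 is not perfect (1841 ≠ 4113)


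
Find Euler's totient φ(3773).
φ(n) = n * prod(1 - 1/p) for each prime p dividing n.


3773 = 7^3 × 11
Prime factors: 7, 11
φ(3773) = 3773 × (1-1/7) × (1-1/11)
= 3773 × 6/7 × 10/11 = 2940

φ(3773) = 2940


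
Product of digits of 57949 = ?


5 × 7 × 9 × 4 × 9 = 11340


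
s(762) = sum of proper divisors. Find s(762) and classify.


Proper divisors: 1, 2, 3, 6, 127, 254, 381
Sum = 1 + 2 + 3 + 6 + 127 + 254 + 381 = 774
774 > 762 → abundant

s(762) = 774 (abundant)


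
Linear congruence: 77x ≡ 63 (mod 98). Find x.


GCD(77, 98) = 7 divides 63
Divide: 11x ≡ 9 (mod 14)
x ≡ 11 (mod 14)


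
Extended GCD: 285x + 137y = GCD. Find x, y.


Tabular extended Euclidean (each row: r = 285*s + 137*t):
r=285, s=1, t=0
r=137, s=0, t=1
q=2: r=11, s=1, t=-2   [285*(1) + 137*(-2) = 11]
q=12: r=5, s=-12, t=25   [285*(-12) + 137*(25) = 5]
q=2: r=1, s=25, t=-52   [285*(25) + 137*(-52) = 1]
q=5: r=0, s=-137, t=285   [285*(-137) + 137*(285) = 0]
GCD = 1; from the row with r=1: x=25, y=-52
Check: 285*(25) + 137*(-52) = 7125 - 7124 = 1

GCD = 1, x = 25, y = -52


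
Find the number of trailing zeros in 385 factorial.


floor(385/5) = 77
floor(385/25) = 15
floor(385/125) = 3
Total = 95

95 trailing zeros
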